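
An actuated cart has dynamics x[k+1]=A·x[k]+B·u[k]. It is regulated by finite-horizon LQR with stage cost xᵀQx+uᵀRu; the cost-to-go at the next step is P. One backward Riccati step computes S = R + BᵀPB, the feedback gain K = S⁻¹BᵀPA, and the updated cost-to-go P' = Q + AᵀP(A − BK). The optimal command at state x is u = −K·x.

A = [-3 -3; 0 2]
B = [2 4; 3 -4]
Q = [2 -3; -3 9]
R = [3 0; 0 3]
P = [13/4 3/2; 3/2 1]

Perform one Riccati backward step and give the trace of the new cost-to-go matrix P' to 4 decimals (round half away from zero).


13.7683

BᵀP = [11.0000 6.0000; 7.0000 2.0000]
S = R + BᵀPB = [3 0; 0 3] + [40.0000 20.0000; 20.0000 20.0000] = [43.0000 20.0000; 20.0000 23.0000]
BᵀPA = [-33.0000 -21.0000; -21.0000 -17.0000]
K = S⁻¹·BᵀPA = [-0.5756 -0.2428; -0.4126 -0.5280]
A−BK = [-0.1986 -0.4024; 0.0764 0.6163]
AᵀP(A−BK) = [1.5930 1.1498; 1.1498 1.1753]
P' = Q + AᵀP(A−BK) = [3.5930 -1.8502; -1.8502 10.1753]
tr(P') = 13.7683


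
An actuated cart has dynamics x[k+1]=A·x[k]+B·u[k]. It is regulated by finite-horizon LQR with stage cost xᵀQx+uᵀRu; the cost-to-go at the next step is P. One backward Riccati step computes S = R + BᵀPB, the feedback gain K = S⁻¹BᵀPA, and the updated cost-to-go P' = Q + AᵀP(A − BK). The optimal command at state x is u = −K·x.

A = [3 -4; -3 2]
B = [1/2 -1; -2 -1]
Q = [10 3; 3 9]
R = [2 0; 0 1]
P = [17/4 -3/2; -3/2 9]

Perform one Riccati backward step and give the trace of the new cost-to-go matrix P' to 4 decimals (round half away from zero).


BᵀP = [5.1250 -18.7500; -2.7500 -7.5000]
S = R + BᵀPB = [2 0; 0 1] + [40.0625 13.6250; 13.6250 10.2500] = [42.0625 13.6250; 13.6250 11.2500]
BᵀPA = [71.6250 -58.0000; 14.2500 -4.0000]
K = S⁻¹·BᵀPA = [2.1269 -2.0795; -1.3093 2.1630]
A−BK = [0.6273 -0.7972; -0.0554 0.0039]
AᵀP(A−BK) = [12.5660 -13.8752; -13.8752 16.0383]
P' = Q + AᵀP(A−BK) = [22.5660 -10.8752; -10.8752 25.0383]
tr(P') = 47.6042

47.6042


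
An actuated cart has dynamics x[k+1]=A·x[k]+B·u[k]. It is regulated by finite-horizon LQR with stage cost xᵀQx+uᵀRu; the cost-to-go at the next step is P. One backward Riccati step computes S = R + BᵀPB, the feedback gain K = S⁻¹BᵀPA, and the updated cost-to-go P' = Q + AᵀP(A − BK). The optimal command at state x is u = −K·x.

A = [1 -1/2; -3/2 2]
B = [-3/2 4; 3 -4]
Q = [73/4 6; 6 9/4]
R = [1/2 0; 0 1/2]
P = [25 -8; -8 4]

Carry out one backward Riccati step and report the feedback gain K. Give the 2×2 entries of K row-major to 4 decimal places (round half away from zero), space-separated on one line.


BᵀP = [-61.5000 24.0000; 132.0000 -48.0000]
S = R + BᵀPB = [1/2 0; 0 1/2] + [164.2500 -342.0000; -342.0000 720.0000] = [164.7500 -342.0000; -342.0000 720.5000]
BᵀPA = [-97.5000 78.7500; 204.0000 -162.0000]
K = S⁻¹·BᵀPA = [-0.2766 0.7682; 0.1519 0.1398]
A−BK = [-0.0223 0.0931; -0.0629 0.2546]
AᵀP(A−BK) = [0.0556 -0.1193; -0.1193 0.4016]
P' = Q + AᵀP(A−BK) = [18.3056 5.8807; 5.8807 2.6516]
tr(P') = 20.9571

-0.2766 0.7682 0.1519 0.1398


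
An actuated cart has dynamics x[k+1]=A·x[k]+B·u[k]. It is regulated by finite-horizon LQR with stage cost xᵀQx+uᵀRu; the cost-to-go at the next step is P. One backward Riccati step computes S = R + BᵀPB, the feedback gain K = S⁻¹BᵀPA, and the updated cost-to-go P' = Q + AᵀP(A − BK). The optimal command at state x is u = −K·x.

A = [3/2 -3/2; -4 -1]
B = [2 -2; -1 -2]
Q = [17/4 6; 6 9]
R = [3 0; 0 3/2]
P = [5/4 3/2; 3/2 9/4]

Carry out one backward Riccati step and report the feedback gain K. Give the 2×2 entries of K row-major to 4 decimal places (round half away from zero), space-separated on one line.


BᵀP = [1.0000 0.7500; -5.5000 -7.5000]
S = R + BᵀPB = [3 0; 0 3/2] + [1.2500 -3.5000; -3.5000 26.0000] = [4.2500 -3.5000; -3.5000 27.5000]
BᵀPA = [-1.5000 -2.2500; 21.7500 15.7500]
K = S⁻¹·BᵀPA = [0.3333 -0.0645; 0.8333 0.5645]
A−BK = [2.5000 -0.2419; -2.0000 0.0645]
AᵀP(A−BK) = [3.1875 0.5625; 0.5625 0.5262]
P' = Q + AᵀP(A−BK) = [7.4375 6.5625; 6.5625 9.5262]
tr(P') = 16.9637

0.3333 -0.0645 0.8333 0.5645


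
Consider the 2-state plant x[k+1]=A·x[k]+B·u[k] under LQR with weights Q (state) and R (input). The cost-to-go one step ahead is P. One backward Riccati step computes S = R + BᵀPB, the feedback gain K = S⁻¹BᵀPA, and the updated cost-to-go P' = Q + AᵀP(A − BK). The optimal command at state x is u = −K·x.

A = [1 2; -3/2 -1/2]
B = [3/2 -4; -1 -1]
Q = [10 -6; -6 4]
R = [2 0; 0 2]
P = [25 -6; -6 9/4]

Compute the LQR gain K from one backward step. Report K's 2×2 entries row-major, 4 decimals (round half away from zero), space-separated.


0.6092 0.4267 -0.0771 -0.3633

BᵀP = [43.5000 -11.2500; -94.0000 21.7500]
S = R + BᵀPB = [2 0; 0 2] + [76.5000 -162.7500; -162.7500 354.2500] = [78.5000 -162.7500; -162.7500 356.2500]
BᵀPA = [60.3750 92.6250; -126.6250 -198.8750]
K = S⁻¹·BᵀPA = [0.6092 0.4267; -0.0771 -0.3633]
A−BK = [-0.2223 -0.0933; -0.9680 -0.4366]
AᵀP(A−BK) = [1.5155 0.9211; 0.9211 0.7858]
P' = Q + AᵀP(A−BK) = [11.5155 -5.0789; -5.0789 4.7858]
tr(P') = 16.3014


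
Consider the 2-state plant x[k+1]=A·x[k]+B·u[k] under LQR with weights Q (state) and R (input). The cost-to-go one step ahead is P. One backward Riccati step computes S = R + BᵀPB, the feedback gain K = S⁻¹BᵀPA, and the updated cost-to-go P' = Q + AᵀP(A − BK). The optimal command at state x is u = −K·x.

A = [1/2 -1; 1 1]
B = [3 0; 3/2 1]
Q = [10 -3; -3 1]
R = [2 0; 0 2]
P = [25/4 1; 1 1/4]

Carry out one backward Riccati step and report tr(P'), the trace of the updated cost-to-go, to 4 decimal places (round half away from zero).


11.4188

BᵀP = [20.2500 3.3750; 1.0000 0.2500]
S = R + BᵀPB = [2 0; 0 2] + [65.8125 3.3750; 3.3750 0.2500] = [67.8125 3.3750; 3.3750 2.2500]
BᵀPA = [13.5000 -16.8750; 0.7500 -0.7500]
K = S⁻¹·BᵀPA = [0.1972 -0.2510; 0.0375 0.0432]
A−BK = [-0.0916 -0.2470; 0.6667 1.3333]
AᵀP(A−BK) = [0.1220 -0.0189; -0.0189 0.2968]
P' = Q + AᵀP(A−BK) = [10.1220 -3.0189; -3.0189 1.2968]
tr(P') = 11.4188


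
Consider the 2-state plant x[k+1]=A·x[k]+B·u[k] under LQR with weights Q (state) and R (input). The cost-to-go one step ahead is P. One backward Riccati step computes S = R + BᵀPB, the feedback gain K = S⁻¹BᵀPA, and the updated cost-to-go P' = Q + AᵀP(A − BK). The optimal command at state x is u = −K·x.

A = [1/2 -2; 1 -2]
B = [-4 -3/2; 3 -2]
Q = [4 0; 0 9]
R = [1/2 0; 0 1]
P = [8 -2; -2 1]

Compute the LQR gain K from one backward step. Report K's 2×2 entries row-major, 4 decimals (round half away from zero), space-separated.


0.0208 0.1275 -0.3391 0.8670

BᵀP = [-38.0000 11.0000; -8.0000 1.0000]
S = R + BᵀPB = [1/2 0; 0 1] + [185.0000 35.0000; 35.0000 10.0000] = [185.5000 35.0000; 35.0000 11.0000]
BᵀPA = [-8.0000 54.0000; -3.0000 14.0000]
K = S⁻¹·BᵀPA = [0.0208 0.1275; -0.3391 0.8670]
A−BK = [0.0748 -0.1895; 0.2594 -0.6487]
AᵀP(A−BK) = [0.1496 -0.3789; -0.3789 0.9761]
P' = Q + AᵀP(A−BK) = [4.1496 -0.3789; -0.3789 9.9761]
tr(P') = 14.1257


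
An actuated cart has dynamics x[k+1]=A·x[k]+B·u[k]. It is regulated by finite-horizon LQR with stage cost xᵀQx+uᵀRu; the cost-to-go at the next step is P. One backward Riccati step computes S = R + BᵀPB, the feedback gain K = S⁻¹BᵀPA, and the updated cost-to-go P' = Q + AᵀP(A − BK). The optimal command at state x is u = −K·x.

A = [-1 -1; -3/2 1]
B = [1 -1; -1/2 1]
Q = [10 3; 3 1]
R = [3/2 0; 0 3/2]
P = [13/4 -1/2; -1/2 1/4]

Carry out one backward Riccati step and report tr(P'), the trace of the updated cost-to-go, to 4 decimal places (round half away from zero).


12.6278

BᵀP = [3.5000 -0.6250; -3.7500 0.7500]
S = R + BᵀPB = [3/2 0; 0 3/2] + [3.8125 -4.1250; -4.1250 4.5000] = [5.3125 -4.1250; -4.1250 6.0000]
BᵀPA = [-2.5625 -4.1250; 2.6250 4.5000]
K = S⁻¹·BᵀPA = [-0.3060 -0.4164; 0.2271 0.4637]
A−BK = [-0.4669 -0.1199; -1.8801 0.3281]
AᵀP(A−BK) = [0.9322 0.3407; 0.3407 0.6956]
P' = Q + AᵀP(A−BK) = [10.9322 3.3407; 3.3407 1.6956]
tr(P') = 12.6278


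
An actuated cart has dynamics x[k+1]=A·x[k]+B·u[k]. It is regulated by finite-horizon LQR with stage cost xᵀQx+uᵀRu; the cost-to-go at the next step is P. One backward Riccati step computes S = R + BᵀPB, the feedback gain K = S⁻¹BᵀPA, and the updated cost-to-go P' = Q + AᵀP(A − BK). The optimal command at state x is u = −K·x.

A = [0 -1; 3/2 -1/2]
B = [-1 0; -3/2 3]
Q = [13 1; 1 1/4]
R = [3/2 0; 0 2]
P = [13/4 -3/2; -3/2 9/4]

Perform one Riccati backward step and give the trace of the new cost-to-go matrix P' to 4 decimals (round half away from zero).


BᵀP = [-1.0000 -1.8750; -4.5000 6.7500]
S = R + BᵀPB = [3/2 0; 0 2] + [3.8125 -5.6250; -5.6250 20.2500] = [5.3125 -5.6250; -5.6250 22.2500]
BᵀPA = [-2.8125 1.9375; 10.1250 1.1250]
K = S⁻¹·BᵀPA = [-0.0650 0.5711; 0.4386 0.1949]
A−BK = [-0.0650 -0.4289; 0.0866 -0.2282]
AᵀP(A−BK) = [0.4386 0.1949; 0.1949 0.9866]
P' = Q + AᵀP(A−BK) = [13.4386 1.1949; 1.1949 1.2366]
tr(P') = 14.6753

14.6753


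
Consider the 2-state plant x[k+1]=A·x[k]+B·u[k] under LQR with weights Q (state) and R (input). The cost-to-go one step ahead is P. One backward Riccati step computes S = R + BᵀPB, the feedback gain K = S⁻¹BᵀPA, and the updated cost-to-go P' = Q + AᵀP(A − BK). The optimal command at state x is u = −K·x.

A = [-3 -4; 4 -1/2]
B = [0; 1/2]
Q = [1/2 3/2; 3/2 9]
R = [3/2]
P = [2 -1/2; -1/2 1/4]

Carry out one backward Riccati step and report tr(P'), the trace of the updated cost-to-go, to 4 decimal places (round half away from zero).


72.0000

BᵀP = [-0.2500 0.1250]
S = R + BᵀPB = [3/2] + [0.0625] = [1.5625]
BᵀPA = [1.2500 0.9375]
K = S⁻¹·BᵀPA = [0.8000 0.6000]
A−BK = [-3.0000 -4.0000; 3.6000 -0.8000]
AᵀP(A−BK) = [33.0000 30.0000; 30.0000 29.5000]
P' = Q + AᵀP(A−BK) = [33.5000 31.5000; 31.5000 38.5000]
tr(P') = 72.0000


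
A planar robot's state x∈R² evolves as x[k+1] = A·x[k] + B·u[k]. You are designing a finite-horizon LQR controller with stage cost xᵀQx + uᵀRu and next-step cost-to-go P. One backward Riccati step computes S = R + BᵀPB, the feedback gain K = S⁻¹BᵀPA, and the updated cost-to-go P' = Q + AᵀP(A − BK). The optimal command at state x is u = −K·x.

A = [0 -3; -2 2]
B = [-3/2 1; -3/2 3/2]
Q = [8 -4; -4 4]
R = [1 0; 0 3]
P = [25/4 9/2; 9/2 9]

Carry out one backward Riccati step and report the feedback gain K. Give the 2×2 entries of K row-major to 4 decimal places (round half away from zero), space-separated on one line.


0.2974 0.8774 -0.5156 0.8791

BᵀP = [-16.1250 -20.2500; 13.0000 18.0000]
S = R + BᵀPB = [1 0; 0 3] + [54.5625 -46.5000; -46.5000 40.0000] = [55.5625 -46.5000; -46.5000 43.0000]
BᵀPA = [40.5000 7.8750; -36.0000 -3.0000]
K = S⁻¹·BᵀPA = [0.2974 0.8774; -0.5156 0.8791]
A−BK = [0.9617 -2.5629; -0.7805 1.9975]
AᵀP(A−BK) = [5.3936 -12.8890; -12.8890 33.9774]
P' = Q + AᵀP(A−BK) = [13.3936 -16.8890; -16.8890 37.9774]
tr(P') = 51.3710


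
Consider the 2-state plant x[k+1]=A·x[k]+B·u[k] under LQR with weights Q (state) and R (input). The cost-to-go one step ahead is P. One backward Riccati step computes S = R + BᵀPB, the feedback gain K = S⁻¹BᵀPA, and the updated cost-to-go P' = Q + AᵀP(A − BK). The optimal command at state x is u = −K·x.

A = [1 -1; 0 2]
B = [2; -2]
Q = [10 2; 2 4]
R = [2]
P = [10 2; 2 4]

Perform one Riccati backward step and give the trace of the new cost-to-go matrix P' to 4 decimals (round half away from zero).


22.1905

BᵀP = [16.0000 -4.0000]
S = R + BᵀPB = [2] + [40.0000] = [42.0000]
BᵀPA = [16.0000 -24.0000]
K = S⁻¹·BᵀPA = [0.3810 -0.5714]
A−BK = [0.2381 0.1429; 0.7619 0.8571]
AᵀP(A−BK) = [3.9048 3.1429; 3.1429 4.2857]
P' = Q + AᵀP(A−BK) = [13.9048 5.1429; 5.1429 8.2857]
tr(P') = 22.1905


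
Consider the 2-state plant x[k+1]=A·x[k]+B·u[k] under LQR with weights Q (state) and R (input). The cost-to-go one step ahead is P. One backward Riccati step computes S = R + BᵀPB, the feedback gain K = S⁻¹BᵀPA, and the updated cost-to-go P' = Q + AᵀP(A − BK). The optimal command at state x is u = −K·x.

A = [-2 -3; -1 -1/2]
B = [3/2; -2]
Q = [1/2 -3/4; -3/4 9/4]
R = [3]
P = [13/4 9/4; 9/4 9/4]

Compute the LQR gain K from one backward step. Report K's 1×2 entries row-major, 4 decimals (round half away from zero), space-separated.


0.0645 -0.0968

BᵀP = [0.3750 -1.1250]
S = R + BᵀPB = [3] + [2.8125] = [5.8125]
BᵀPA = [0.3750 -0.5625]
K = S⁻¹·BᵀPA = [0.0645 -0.0968]
A−BK = [-2.0968 -2.8548; -0.8710 -0.6935]
AᵀP(A−BK) = [24.2258 29.6613; 29.6613 36.5081]
P' = Q + AᵀP(A−BK) = [24.7258 28.9113; 28.9113 38.7581]
tr(P') = 63.4839


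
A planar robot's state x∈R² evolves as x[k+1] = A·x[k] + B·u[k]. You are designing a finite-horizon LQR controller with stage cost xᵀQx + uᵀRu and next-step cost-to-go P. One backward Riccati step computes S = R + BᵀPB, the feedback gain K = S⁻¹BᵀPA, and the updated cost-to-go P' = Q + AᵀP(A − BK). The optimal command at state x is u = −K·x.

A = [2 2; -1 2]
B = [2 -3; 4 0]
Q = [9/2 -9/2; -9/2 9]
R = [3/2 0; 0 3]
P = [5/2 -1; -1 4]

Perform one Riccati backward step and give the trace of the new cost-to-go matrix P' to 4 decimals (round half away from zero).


16.0868

BᵀP = [1.0000 14.0000; -7.5000 3.0000]
S = R + BᵀPB = [3/2 0; 0 3] + [58.0000 -3.0000; -3.0000 22.5000] = [59.5000 -3.0000; -3.0000 25.5000]
BᵀPA = [-12.0000 30.0000; -18.0000 -9.0000]
K = S⁻¹·BᵀPA = [-0.2387 0.4893; -0.7340 -0.2954]
A−BK = [0.2755 0.1353; -0.0453 0.0428]
AᵀP(A−BK) = [1.9244 0.5549; 0.5549 0.6624]
P' = Q + AᵀP(A−BK) = [6.4244 -3.9451; -3.9451 9.6624]
tr(P') = 16.0868


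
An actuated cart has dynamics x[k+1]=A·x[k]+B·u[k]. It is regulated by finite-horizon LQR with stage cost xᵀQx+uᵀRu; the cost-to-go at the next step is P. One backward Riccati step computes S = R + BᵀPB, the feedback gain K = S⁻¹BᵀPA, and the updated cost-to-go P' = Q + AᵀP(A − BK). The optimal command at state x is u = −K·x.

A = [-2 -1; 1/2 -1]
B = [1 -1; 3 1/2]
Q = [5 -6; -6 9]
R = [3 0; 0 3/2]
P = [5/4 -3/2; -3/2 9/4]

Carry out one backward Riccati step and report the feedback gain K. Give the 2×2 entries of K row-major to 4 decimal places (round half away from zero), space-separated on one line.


0.3170 -0.1485 0.7170 0.0515

BᵀP = [-3.2500 5.2500; -2.0000 2.6250]
S = R + BᵀPB = [3 0; 0 3/2] + [12.5000 5.8750; 5.8750 3.3125] = [15.5000 5.8750; 5.8750 4.8125]
BᵀPA = [9.1250 -2.0000; 5.3125 -0.6250]
K = S⁻¹·BᵀPA = [0.3170 -0.1485; 0.7170 0.0515]
A−BK = [-1.6000 -0.8000; -0.8094 -0.5801]
AᵀP(A−BK) = [1.8614 0.2070; 0.2070 0.2351]
P' = Q + AᵀP(A−BK) = [6.8614 -5.7930; -5.7930 9.2351]
tr(P') = 16.0965


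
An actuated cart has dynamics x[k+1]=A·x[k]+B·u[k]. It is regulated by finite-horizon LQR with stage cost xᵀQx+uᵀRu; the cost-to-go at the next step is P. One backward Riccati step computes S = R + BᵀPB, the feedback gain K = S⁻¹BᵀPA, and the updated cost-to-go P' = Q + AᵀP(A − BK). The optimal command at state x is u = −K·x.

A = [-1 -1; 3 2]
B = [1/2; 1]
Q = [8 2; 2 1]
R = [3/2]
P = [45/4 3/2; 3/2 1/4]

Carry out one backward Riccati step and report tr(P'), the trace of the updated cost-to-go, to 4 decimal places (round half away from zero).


BᵀP = [7.1250 1.0000]
S = R + BᵀPB = [3/2] + [4.5625] = [6.0625]
BᵀPA = [-4.1250 -5.1250]
K = S⁻¹·BᵀPA = [-0.6804 -0.8454]
A−BK = [-0.6598 -0.5773; 3.6804 2.8454]
AᵀP(A−BK) = [1.6933 1.7629; 1.7629 1.9175]
P' = Q + AᵀP(A−BK) = [9.6933 3.7629; 3.7629 2.9175]
tr(P') = 12.6108

12.6108


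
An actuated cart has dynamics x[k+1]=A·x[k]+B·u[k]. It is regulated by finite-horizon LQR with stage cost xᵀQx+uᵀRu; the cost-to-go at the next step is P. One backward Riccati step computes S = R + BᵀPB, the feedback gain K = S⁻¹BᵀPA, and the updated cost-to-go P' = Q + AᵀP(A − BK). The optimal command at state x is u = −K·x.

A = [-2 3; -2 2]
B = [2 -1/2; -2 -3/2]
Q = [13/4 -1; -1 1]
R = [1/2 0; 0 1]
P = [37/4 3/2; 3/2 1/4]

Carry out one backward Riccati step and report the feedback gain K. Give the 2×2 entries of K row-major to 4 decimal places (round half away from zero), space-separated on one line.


BᵀP = [15.5000 2.5000; -6.8750 -1.1250]
S = R + BᵀPB = [1/2 0; 0 1] + [26.0000 -11.5000; -11.5000 5.1250] = [26.5000 -11.5000; -11.5000 6.1250]
BᵀPA = [-36.0000 51.5000; 16.0000 -22.8750]
K = S⁻¹·BᵀPA = [-1.2141 1.7422; 0.3326 -0.4636]
A−BK = [0.5946 -0.7162; -3.9293 4.7890]
AᵀP(A−BK) = [0.9688 -1.3628; -1.3628 1.9213]
P' = Q + AᵀP(A−BK) = [4.2188 -2.3628; -2.3628 2.9213]
tr(P') = 7.1401

-1.2141 1.7422 0.3326 -0.4636


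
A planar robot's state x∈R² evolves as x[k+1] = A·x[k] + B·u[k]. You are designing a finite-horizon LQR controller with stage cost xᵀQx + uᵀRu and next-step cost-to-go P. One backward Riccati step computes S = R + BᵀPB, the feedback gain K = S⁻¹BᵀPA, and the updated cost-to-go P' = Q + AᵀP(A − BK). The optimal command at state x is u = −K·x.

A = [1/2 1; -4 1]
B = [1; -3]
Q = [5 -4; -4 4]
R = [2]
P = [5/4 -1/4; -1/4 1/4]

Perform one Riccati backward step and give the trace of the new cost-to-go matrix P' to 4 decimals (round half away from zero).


11.5982

BᵀP = [2.0000 -1.0000]
S = R + BᵀPB = [2] + [5.0000] = [7.0000]
BᵀPA = [5.0000 1.0000]
K = S⁻¹·BᵀPA = [0.7143 0.1429]
A−BK = [-0.2143 0.8571; -1.8571 1.4286]
AᵀP(A−BK) = [1.7411 -0.2143; -0.2143 0.8571]
P' = Q + AᵀP(A−BK) = [6.7411 -4.2143; -4.2143 4.8571]
tr(P') = 11.5982


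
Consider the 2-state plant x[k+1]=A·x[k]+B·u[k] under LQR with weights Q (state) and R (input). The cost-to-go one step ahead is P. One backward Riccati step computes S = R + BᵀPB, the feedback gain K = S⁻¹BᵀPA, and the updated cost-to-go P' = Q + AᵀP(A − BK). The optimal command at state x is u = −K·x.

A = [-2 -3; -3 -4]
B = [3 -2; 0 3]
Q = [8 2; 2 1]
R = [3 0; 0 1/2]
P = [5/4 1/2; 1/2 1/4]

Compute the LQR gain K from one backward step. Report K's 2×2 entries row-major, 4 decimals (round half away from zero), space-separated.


BᵀP = [3.7500 1.5000; -1.0000 -0.2500]
S = R + BᵀPB = [3 0; 0 1/2] + [11.2500 -3.0000; -3.0000 1.2500] = [14.2500 -3.0000; -3.0000 1.7500]
BᵀPA = [-12.0000 -17.2500; 2.7500 4.0000]
K = S⁻¹·BᵀPA = [-0.8000 -1.1412; 0.2000 0.3294]
A−BK = [0.8000 1.0824; -3.6000 -4.9882]
AᵀP(A−BK) = [3.1000 4.4000; 4.4000 6.2471]
P' = Q + AᵀP(A−BK) = [11.1000 6.4000; 6.4000 7.2471]
tr(P') = 18.3471

-0.8000 -1.1412 0.2000 0.3294


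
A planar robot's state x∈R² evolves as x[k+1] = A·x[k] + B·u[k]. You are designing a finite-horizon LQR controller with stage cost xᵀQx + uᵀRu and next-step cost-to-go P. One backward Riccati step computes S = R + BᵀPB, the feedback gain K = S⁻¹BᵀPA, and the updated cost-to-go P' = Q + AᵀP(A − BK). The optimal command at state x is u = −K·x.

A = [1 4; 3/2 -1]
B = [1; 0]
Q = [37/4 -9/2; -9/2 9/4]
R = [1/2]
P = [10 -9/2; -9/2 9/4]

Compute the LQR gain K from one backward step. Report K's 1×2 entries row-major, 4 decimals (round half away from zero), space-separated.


0.3095 4.2381

BᵀP = [10.0000 -4.5000]
S = R + BᵀPB = [1/2] + [10.0000] = [10.5000]
BᵀPA = [3.2500 44.5000]
K = S⁻¹·BᵀPA = [0.3095 4.2381]
A−BK = [0.6905 -0.2381; 1.5000 -1.0000]
AᵀP(A−BK) = [0.5565 0.3512; 0.3512 9.6548]
P' = Q + AᵀP(A−BK) = [9.8065 -4.1488; -4.1488 11.9048]
tr(P') = 21.7113


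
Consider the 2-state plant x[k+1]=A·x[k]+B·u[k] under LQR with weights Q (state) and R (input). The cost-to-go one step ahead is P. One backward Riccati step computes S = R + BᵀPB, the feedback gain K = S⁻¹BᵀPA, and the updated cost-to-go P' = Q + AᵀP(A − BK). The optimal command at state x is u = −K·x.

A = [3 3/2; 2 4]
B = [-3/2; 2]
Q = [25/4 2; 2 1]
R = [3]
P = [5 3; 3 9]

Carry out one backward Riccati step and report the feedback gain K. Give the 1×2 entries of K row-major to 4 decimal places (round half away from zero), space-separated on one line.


BᵀP = [-1.5000 13.5000]
S = R + BᵀPB = [3] + [29.2500] = [32.2500]
BᵀPA = [22.5000 51.7500]
K = S⁻¹·BᵀPA = [0.6977 1.6047]
A−BK = [4.0465 3.9070; 0.6047 0.7907]
AᵀP(A−BK) = [101.3023 103.3953; 103.3953 108.2093]
P' = Q + AᵀP(A−BK) = [107.5523 105.3953; 105.3953 109.2093]
tr(P') = 216.7616

0.6977 1.6047


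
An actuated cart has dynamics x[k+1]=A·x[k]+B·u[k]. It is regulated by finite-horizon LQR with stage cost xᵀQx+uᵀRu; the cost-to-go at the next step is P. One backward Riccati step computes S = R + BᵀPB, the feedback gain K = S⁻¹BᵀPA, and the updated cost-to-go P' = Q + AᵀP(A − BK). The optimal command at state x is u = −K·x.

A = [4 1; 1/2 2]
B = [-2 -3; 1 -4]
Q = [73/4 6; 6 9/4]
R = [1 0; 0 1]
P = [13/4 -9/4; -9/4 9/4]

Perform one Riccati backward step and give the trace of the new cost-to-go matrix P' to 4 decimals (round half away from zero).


22.5773

BᵀP = [-8.7500 6.7500; -0.7500 -2.2500]
S = R + BᵀPB = [1 0; 0 1] + [24.2500 -0.7500; -0.7500 11.2500] = [25.2500 -0.7500; -0.7500 12.2500]
BᵀPA = [-31.6250 4.7500; -4.1250 -5.2500]
K = S⁻¹·BᵀPA = [-1.2648 0.1757; -0.4142 -0.4178]
A−BK = [0.2279 0.0980; 0.1081 0.1530]
AᵀP(A−BK) = [1.8555 -0.0417; -0.0417 0.2219]
P' = Q + AᵀP(A−BK) = [20.1055 5.9583; 5.9583 2.4719]
tr(P') = 22.5773


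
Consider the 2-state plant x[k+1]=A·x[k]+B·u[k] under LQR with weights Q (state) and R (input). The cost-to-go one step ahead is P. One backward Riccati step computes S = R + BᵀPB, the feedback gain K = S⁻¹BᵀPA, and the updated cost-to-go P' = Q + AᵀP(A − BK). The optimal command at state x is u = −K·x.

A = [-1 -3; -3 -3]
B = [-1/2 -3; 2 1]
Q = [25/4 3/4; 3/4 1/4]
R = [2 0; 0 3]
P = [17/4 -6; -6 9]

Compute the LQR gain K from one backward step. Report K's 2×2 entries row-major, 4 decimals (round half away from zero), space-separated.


-0.6973 -0.5426 -0.2094 0.1117

BᵀP = [-14.1250 21.0000; -18.7500 27.0000]
S = R + BᵀPB = [2 0; 0 3] + [49.0625 63.3750; 63.3750 83.2500] = [51.0625 63.3750; 63.3750 86.2500]
BᵀPA = [-48.8750 -20.6250; -62.2500 -24.7500]
K = S⁻¹·BᵀPA = [-0.6973 -0.5426; -0.2094 0.1117]
A−BK = [-1.9768 -2.9362; -1.3960 -2.0266]
AᵀP(A−BK) = [2.1359 2.1862; 2.1862 2.8245]
P' = Q + AᵀP(A−BK) = [8.3859 2.9362; 2.9362 3.0745]
tr(P') = 11.4603


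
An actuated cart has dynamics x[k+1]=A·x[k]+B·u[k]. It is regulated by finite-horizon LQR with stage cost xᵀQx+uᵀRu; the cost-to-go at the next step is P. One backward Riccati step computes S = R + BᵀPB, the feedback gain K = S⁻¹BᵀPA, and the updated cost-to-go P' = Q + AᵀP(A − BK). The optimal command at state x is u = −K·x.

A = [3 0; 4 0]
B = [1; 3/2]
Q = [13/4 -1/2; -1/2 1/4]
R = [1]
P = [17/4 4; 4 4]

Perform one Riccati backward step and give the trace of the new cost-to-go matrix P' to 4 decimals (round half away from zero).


11.0619

BᵀP = [10.2500 10.0000]
S = R + BᵀPB = [1] + [25.2500] = [26.2500]
BᵀPA = [70.7500 0.0000]
K = S⁻¹·BᵀPA = [2.6952 0.0000]
A−BK = [0.3048 0.0000; -0.0429 0.0000]
AᵀP(A−BK) = [7.5619 0.0000; 0.0000 0.0000]
P' = Q + AᵀP(A−BK) = [10.8119 -0.5000; -0.5000 0.2500]
tr(P') = 11.0619


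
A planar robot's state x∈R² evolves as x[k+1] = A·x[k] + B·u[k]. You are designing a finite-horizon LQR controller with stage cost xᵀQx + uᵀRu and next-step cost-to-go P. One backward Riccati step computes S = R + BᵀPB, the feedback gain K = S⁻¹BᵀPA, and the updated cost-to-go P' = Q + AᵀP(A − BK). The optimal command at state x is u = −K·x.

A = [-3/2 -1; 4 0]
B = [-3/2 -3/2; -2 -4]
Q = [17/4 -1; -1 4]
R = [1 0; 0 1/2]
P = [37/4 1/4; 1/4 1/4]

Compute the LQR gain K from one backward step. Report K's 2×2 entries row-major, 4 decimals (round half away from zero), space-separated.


BᵀP = [-14.3750 -0.8750; -14.8750 -1.3750]
S = R + BᵀPB = [1 0; 0 1/2] + [23.3125 25.0625; 25.0625 27.8125] = [24.3125 25.0625; 25.0625 28.3125]
BᵀPA = [18.0625 14.3750; 16.8125 14.8750]
K = S⁻¹·BᵀPA = [1.4951 0.5677; -0.7296 0.0228]
A−BK = [-0.3518 -0.1142; 4.0716 1.2268]
AᵀP(A−BK) = [7.0747 2.2366; 2.2366 0.7494]
P' = Q + AᵀP(A−BK) = [11.3247 1.2366; 1.2366 4.7494]
tr(P') = 16.0741

1.4951 0.5677 -0.7296 0.0228


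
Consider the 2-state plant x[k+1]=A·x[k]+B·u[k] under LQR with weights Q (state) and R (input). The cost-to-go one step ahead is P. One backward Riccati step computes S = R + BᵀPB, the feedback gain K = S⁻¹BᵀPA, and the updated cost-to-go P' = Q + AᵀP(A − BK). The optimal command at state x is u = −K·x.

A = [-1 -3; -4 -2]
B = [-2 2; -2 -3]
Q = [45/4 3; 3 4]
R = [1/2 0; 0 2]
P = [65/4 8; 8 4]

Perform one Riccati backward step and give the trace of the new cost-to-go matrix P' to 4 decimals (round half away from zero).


16.8447

BᵀP = [-48.5000 -24.0000; 8.5000 4.0000]
S = R + BᵀPB = [1/2 0; 0 2] + [145.0000 -25.0000; -25.0000 5.0000] = [145.5000 -25.0000; -25.0000 7.0000]
BᵀPA = [144.5000 193.5000; -24.5000 -33.5000]
K = S⁻¹·BᵀPA = [1.0140 1.3139; 0.1213 -0.0934]
A−BK = [0.7853 -0.1855; -1.6080 0.3475]
AᵀP(A−BK) = [0.7033 0.6105; 0.6105 0.8914]
P' = Q + AᵀP(A−BK) = [11.9533 3.6105; 3.6105 4.8914]
tr(P') = 16.8447


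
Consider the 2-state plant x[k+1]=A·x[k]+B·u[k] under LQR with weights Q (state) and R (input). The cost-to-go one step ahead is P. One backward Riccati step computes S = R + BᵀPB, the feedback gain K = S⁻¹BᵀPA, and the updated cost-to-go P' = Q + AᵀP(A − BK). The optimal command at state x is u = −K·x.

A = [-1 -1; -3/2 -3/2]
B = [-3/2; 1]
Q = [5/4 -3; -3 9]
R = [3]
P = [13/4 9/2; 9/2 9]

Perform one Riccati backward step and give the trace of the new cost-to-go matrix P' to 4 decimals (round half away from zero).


81.1532

BᵀP = [-0.3750 2.2500]
S = R + BᵀPB = [3] + [2.8125] = [5.8125]
BᵀPA = [-3.0000 -3.0000]
K = S⁻¹·BᵀPA = [-0.5161 -0.5161]
A−BK = [-1.7742 -1.7742; -0.9839 -0.9839]
AᵀP(A−BK) = [35.4516 35.4516; 35.4516 35.4516]
P' = Q + AᵀP(A−BK) = [36.7016 32.4516; 32.4516 44.4516]
tr(P') = 81.1532


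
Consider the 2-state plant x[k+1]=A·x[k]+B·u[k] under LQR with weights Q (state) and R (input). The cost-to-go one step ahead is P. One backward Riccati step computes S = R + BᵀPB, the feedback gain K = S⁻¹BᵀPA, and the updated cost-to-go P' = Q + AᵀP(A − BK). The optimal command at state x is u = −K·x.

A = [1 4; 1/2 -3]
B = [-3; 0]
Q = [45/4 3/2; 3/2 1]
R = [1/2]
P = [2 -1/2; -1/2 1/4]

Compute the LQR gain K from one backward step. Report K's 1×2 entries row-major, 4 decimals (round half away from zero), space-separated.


BᵀP = [-6.0000 1.5000]
S = R + BᵀPB = [1/2] + [18.0000] = [18.5000]
BᵀPA = [-5.2500 -28.5000]
K = S⁻¹·BᵀPA = [-0.2838 -1.5405]
A−BK = [0.1486 -0.6216; 0.5000 -3.0000]
AᵀP(A−BK) = [0.0726 0.0372; 0.0372 2.3446]
P' = Q + AᵀP(A−BK) = [11.3226 1.5372; 1.5372 3.3446]
tr(P') = 14.6672

-0.2838 -1.5405


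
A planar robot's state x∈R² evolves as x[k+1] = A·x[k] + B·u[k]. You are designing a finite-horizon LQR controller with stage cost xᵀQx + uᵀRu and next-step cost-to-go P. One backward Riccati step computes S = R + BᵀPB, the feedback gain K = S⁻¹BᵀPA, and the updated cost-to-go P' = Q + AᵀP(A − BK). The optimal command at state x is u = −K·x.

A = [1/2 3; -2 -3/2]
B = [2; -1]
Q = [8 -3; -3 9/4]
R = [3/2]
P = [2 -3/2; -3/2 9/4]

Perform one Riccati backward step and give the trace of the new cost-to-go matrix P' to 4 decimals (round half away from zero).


BᵀP = [5.5000 -5.2500]
S = R + BᵀPB = [3/2] + [16.2500] = [17.7500]
BᵀPA = [13.2500 24.3750]
K = S⁻¹·BᵀPA = [0.7465 1.3732]
A−BK = [-0.9930 0.2535; -1.2535 -0.1268]
AᵀP(A−BK) = [2.6092 1.6796; 1.6796 3.0898]
P' = Q + AᵀP(A−BK) = [10.6092 -1.3204; -1.3204 5.3398]
tr(P') = 15.9489

15.9489


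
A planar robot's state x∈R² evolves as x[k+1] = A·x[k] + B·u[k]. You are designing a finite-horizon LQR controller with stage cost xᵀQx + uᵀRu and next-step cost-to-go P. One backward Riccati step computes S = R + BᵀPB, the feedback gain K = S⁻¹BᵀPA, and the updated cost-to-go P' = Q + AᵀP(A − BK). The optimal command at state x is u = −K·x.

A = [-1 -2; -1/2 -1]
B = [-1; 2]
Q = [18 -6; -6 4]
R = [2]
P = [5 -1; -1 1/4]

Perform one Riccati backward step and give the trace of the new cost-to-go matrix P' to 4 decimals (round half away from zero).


26.0365

BᵀP = [-7.0000 1.5000]
S = R + BᵀPB = [2] + [10.0000] = [12.0000]
BᵀPA = [6.2500 12.5000]
K = S⁻¹·BᵀPA = [0.5208 1.0417]
A−BK = [-0.4792 -0.9583; -1.5417 -3.0833]
AᵀP(A−BK) = [0.8073 1.6146; 1.6146 3.2292]
P' = Q + AᵀP(A−BK) = [18.8073 -4.3854; -4.3854 7.2292]
tr(P') = 26.0365


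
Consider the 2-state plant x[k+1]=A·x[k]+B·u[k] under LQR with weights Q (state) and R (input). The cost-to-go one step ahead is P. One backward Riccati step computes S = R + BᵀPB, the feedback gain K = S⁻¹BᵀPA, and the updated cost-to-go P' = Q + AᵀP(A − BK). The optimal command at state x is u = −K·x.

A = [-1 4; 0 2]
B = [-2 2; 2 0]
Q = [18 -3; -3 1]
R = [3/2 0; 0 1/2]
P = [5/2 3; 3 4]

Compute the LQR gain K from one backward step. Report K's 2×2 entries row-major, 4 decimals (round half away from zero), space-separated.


-0.0153 0.6107 -0.4733 2.9313

BᵀP = [1.0000 2.0000; 5.0000 6.0000]
S = R + BᵀPB = [3/2 0; 0 1/2] + [2.0000 2.0000; 2.0000 10.0000] = [3.5000 2.0000; 2.0000 10.5000]
BᵀPA = [-1.0000 8.0000; -5.0000 32.0000]
K = S⁻¹·BᵀPA = [-0.0153 0.6107; -0.4733 2.9313]
A−BK = [-0.0840 -0.6412; 0.0305 0.7786]
AᵀP(A−BK) = [0.1183 -0.7328; -0.7328 5.3130]
P' = Q + AᵀP(A−BK) = [18.1183 -3.7328; -3.7328 6.3130]
tr(P') = 24.4313


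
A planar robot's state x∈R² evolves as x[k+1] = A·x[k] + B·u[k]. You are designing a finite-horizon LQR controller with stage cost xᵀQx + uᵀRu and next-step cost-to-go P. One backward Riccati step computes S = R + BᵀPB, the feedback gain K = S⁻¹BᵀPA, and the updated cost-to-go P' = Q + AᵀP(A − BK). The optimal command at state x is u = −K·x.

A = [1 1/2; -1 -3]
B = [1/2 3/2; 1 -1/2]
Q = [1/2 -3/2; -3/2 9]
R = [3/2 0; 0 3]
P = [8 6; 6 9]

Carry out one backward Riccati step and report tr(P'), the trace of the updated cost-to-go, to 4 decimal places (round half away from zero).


20.5575

BᵀP = [10.0000 12.0000; 9.0000 4.5000]
S = R + BᵀPB = [3/2 0; 0 3] + [17.0000 9.0000; 9.0000 11.2500] = [18.5000 9.0000; 9.0000 14.2500]
BᵀPA = [-2.0000 -31.0000; 4.5000 -9.0000]
K = S⁻¹·BᵀPA = [-0.3778 -1.9754; 0.5544 0.6160]
A−BK = [0.3573 0.5637; -0.3450 -0.7166]
AᵀP(A−BK) = [1.7495 3.2772; 3.2772 9.3080]
P' = Q + AᵀP(A−BK) = [2.2495 1.7772; 1.7772 18.3080]
tr(P') = 20.5575


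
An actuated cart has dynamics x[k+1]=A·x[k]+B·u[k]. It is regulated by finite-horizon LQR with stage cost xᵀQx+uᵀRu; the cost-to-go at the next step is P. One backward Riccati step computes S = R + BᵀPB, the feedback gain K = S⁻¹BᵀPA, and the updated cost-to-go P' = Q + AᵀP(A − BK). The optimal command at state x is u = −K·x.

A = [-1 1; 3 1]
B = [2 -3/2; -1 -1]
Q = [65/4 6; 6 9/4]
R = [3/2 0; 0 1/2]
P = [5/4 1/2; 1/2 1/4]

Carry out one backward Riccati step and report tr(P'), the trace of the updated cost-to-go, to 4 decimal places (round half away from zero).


19.1182

BᵀP = [2.0000 0.7500; -2.3750 -1.0000]
S = R + BᵀPB = [3/2 0; 0 1/2] + [3.2500 -3.7500; -3.7500 4.5625] = [4.7500 -3.7500; -3.7500 5.0625]
BᵀPA = [0.2500 2.7500; -0.6250 -3.3750]
K = S⁻¹·BᵀPA = [-0.1080 0.1268; -0.2034 -0.5728]
A−BK = [-1.0892 -0.1127; 2.6886 0.5540]
AᵀP(A−BK) = [0.3998 0.1103; 0.1103 0.2183]
P' = Q + AᵀP(A−BK) = [16.6498 6.1103; 6.1103 2.4683]
tr(P') = 19.1182


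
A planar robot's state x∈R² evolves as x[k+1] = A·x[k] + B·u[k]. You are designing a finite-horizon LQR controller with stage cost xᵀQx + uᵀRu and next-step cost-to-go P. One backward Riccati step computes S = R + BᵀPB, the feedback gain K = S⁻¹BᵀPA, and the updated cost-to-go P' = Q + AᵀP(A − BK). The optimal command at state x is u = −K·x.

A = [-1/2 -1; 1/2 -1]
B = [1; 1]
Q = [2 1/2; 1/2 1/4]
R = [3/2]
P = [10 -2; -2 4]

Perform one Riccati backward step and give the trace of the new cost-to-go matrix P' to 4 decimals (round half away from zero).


BᵀP = [8.0000 2.0000]
S = R + BᵀPB = [3/2] + [10.0000] = [11.5000]
BᵀPA = [-3.0000 -10.0000]
K = S⁻¹·BᵀPA = [-0.2609 -0.8696]
A−BK = [-0.2391 -0.1304; 0.7609 -0.1304]
AᵀP(A−BK) = [3.7174 0.3913; 0.3913 1.3043]
P' = Q + AᵀP(A−BK) = [5.7174 0.8913; 0.8913 1.5543]
tr(P') = 7.2717

7.2717


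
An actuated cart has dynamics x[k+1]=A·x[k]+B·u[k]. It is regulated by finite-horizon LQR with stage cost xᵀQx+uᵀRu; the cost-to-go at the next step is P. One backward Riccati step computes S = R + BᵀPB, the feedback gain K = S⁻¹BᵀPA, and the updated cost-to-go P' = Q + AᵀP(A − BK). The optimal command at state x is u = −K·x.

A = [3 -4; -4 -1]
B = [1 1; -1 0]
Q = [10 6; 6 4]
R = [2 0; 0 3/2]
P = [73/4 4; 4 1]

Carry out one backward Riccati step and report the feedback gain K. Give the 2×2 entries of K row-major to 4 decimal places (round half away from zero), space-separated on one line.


BᵀP = [14.2500 3.0000; 18.2500 4.0000]
S = R + BᵀPB = [2 0; 0 3/2] + [11.2500 14.2500; 14.2500 18.2500] = [13.2500 14.2500; 14.2500 19.7500]
BᵀPA = [30.7500 -60.0000; 38.7500 -77.0000]
K = S⁻¹·BᵀPA = [0.9403 -1.4968; 1.2836 -2.8188]
A−BK = [0.7761 0.3156; -3.0597 -2.4968]
AᵀP(A−BK) = [5.5970 -7.7463; -7.7463 18.1471]
P' = Q + AᵀP(A−BK) = [15.5970 -1.7463; -1.7463 22.1471]
tr(P') = 37.7441

0.9403 -1.4968 1.2836 -2.8188


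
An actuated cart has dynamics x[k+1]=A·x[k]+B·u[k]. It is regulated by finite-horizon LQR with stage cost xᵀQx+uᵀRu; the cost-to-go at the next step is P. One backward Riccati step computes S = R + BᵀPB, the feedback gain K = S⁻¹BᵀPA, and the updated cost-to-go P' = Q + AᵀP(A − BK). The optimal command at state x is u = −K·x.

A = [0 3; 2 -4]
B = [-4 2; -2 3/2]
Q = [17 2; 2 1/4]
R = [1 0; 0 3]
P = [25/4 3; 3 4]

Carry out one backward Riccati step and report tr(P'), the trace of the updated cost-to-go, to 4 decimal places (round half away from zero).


65.1268

BᵀP = [-31.0000 -20.0000; 17.0000 12.0000]
S = R + BᵀPB = [1 0; 0 3] + [164.0000 -92.0000; -92.0000 52.0000] = [165.0000 -92.0000; -92.0000 55.0000]
BᵀPA = [-40.0000 -13.0000; 24.0000 3.0000]
K = S⁻¹·BᵀPA = [0.0131 -0.7185; 0.4583 -1.1473]
A−BK = [-0.8642 2.4206; 1.3388 -3.7160]
AᵀP(A−BK) = [5.5254 -15.2046; -15.2046 42.3515]
P' = Q + AᵀP(A−BK) = [22.5254 -13.2046; -13.2046 42.6015]
tr(P') = 65.1268


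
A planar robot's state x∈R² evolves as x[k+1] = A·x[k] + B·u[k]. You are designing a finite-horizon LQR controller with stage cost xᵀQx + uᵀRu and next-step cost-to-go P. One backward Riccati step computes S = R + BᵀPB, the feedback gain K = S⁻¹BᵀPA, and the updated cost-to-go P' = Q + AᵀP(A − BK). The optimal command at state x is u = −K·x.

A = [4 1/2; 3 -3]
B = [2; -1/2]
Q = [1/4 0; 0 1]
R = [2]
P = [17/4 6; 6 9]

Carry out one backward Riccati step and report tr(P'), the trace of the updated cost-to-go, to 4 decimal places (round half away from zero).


102.0625

BᵀP = [5.5000 7.5000]
S = R + BᵀPB = [2] + [7.2500] = [9.2500]
BᵀPA = [44.5000 -19.7500]
K = S⁻¹·BᵀPA = [4.8108 -2.1351]
A−BK = [-5.6216 4.7703; 5.4054 -4.0676]
AᵀP(A−BK) = [78.9189 -40.4865; -40.4865 21.8936]
P' = Q + AᵀP(A−BK) = [79.1689 -40.4865; -40.4865 22.8936]
tr(P') = 102.0625


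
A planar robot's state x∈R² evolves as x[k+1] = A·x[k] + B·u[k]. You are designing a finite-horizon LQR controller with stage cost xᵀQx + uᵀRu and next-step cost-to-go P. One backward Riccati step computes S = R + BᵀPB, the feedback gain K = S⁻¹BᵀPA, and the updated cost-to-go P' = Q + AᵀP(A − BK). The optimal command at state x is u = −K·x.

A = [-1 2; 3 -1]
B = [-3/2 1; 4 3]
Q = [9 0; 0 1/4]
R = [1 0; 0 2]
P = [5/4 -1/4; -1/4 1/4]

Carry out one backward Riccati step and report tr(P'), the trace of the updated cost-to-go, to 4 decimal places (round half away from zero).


BᵀP = [-2.8750 1.3750; 0.5000 0.5000]
S = R + BᵀPB = [1 0; 0 2] + [9.8125 1.2500; 1.2500 2.0000] = [10.8125 1.2500; 1.2500 4.0000]
BᵀPA = [7.0000 -7.1250; 1.0000 0.5000]
K = S⁻¹·BᵀPA = [0.6417 -0.6987; 0.0495 0.3433]
A−BK = [-0.0870 0.6087; 0.2849 0.7646]
AᵀP(A−BK) = [0.4588 -0.4528; -0.4528 1.1004]
P' = Q + AᵀP(A−BK) = [9.4588 -0.4528; -0.4528 1.3504]
tr(P') = 10.8092

10.8092


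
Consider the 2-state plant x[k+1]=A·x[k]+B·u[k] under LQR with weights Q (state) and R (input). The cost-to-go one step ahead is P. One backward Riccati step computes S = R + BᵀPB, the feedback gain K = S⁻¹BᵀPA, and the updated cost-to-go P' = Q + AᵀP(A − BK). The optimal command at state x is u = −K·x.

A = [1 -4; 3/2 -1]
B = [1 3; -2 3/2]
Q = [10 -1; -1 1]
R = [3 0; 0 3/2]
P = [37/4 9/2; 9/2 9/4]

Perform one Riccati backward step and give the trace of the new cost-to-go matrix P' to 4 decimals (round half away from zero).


BᵀP = [0.2500 0.0000; 34.5000 16.8750]
S = R + BᵀPB = [3 0; 0 3/2] + [0.2500 0.7500; 0.7500 128.8125] = [3.2500 0.7500; 0.7500 130.3125]
BᵀPA = [0.2500 -1.0000; 59.8125 -154.8750]
K = S⁻¹·BᵀPA = [-0.0290 -0.0335; 0.4592 -1.1883]
A−BK = [-0.3484 -0.4016; 0.7532 0.7155]
AᵀP(A−BK) = [0.3563 -0.7916; -0.7916 2.1791]
P' = Q + AᵀP(A−BK) = [10.3563 -1.7916; -1.7916 3.1791]
tr(P') = 13.5354

13.5354


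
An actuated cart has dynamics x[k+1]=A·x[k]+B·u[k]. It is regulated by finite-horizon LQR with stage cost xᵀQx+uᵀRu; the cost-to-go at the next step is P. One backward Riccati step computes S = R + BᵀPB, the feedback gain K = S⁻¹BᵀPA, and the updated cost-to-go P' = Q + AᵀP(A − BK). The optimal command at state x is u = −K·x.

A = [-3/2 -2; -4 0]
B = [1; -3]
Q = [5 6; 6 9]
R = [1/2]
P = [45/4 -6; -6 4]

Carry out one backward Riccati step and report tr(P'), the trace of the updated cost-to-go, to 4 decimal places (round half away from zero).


BᵀP = [29.2500 -18.0000]
S = R + BᵀPB = [1/2] + [83.2500] = [83.7500]
BᵀPA = [28.1250 -58.5000]
K = S⁻¹·BᵀPA = [0.3358 -0.6985]
A−BK = [-1.8358 -1.3015; -2.9925 -2.0955]
AᵀP(A−BK) = [7.8675 5.3955; 5.3955 4.1373]
P' = Q + AᵀP(A−BK) = [12.8675 11.3955; 11.3955 13.1373]
tr(P') = 26.0049

26.0049


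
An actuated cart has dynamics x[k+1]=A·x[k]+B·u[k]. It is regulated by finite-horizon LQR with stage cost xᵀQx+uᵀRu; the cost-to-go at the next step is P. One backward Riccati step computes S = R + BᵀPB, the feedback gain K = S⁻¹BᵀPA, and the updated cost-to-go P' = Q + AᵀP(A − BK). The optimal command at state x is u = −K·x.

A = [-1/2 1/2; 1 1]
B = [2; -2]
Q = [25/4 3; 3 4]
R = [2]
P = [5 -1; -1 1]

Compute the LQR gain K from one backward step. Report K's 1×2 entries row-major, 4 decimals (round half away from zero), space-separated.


-0.2941 0.0588

BᵀP = [12.0000 -4.0000]
S = R + BᵀPB = [2] + [32.0000] = [34.0000]
BᵀPA = [-10.0000 2.0000]
K = S⁻¹·BᵀPA = [-0.2941 0.0588]
A−BK = [0.0882 0.3824; 0.4118 1.1176]
AᵀP(A−BK) = [0.3088 0.3382; 0.3382 1.1324]
P' = Q + AᵀP(A−BK) = [6.5588 3.3382; 3.3382 5.1324]
tr(P') = 11.6912


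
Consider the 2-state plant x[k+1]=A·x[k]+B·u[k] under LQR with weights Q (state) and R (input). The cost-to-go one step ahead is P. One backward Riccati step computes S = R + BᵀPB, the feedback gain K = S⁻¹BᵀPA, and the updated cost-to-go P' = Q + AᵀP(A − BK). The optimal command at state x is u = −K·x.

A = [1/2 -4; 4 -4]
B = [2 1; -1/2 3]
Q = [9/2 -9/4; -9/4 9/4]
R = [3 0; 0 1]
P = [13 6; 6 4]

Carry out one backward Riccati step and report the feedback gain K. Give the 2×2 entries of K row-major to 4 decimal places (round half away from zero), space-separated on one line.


-0.2138 -0.9887 1.1492 -1.6697

BᵀP = [23.0000 10.0000; 31.0000 18.0000]
S = R + BᵀPB = [3 0; 0 1] + [41.0000 53.0000; 53.0000 85.0000] = [44.0000 53.0000; 53.0000 86.0000]
BᵀPA = [51.5000 -132.0000; 87.5000 -196.0000]
K = S⁻¹·BᵀPA = [-0.2138 -0.9887; 1.1492 -1.6697]
A−BK = [-0.2215 -0.3528; 0.4454 0.5149]
AᵀP(A−BK) = [1.7054 -0.9785; -0.9785 6.2195]
P' = Q + AᵀP(A−BK) = [6.2054 -3.2285; -3.2285 8.4695]
tr(P') = 14.6749
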